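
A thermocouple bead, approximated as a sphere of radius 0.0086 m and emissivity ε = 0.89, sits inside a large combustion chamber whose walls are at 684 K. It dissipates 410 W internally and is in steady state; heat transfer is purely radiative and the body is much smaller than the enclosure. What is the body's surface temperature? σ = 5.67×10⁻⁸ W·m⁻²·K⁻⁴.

T ≈ 1730 K

For a small grey body in a large enclosure, net radiated power = εσA(T⁴ − T_w⁴).
Steady state: P = εσA(T⁴ − T_w⁴) with A = 4πr² = 9.294×10⁻⁴ m².
T⁴ = P/(εσA) + T_w⁴ = 410/(0.89·5.67×10⁻⁸·9.294×10⁻⁴) + (684)⁴
    = 8.742×10¹² + 2.189×10¹¹ = 8.961×10¹² K⁴.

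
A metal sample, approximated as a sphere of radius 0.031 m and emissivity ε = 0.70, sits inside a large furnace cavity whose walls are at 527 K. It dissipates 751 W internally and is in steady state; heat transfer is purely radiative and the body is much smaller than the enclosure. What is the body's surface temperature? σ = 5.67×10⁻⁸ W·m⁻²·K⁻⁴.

For a small grey body in a large enclosure, net radiated power = εσA(T⁴ − T_w⁴).
Steady state: P = εσA(T⁴ − T_w⁴) with A = 4πr² = 0.01208 m².
T⁴ = P/(εσA) + T_w⁴ = 751/(0.70·5.67×10⁻⁸·0.01208) + (527)⁴
    = 1.567×10¹² + 7.713×10¹⁰ = 1.644×10¹² K⁴.

T ≈ 1130 K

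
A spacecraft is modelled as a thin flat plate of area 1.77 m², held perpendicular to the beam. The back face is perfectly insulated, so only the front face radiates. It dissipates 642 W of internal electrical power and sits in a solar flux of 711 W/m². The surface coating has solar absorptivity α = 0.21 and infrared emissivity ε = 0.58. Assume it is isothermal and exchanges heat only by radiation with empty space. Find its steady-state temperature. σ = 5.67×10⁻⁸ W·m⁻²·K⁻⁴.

T ≈ 353 K

At steady state, absorbed solar power + internal power = radiated power.
Absorbed: α·S·A_cross = 0.21·711·1.770 = 264.3 W (cross-section A).
Total input = 264.3 + 642 = 906.3 W.
Radiated: εσ·A_surf·T⁴ with A_surf = A = 1.770 m².
T⁴ = 906.3/(0.58·5.67×10⁻⁸·1.770) = 1.557×10¹⁰ K⁴.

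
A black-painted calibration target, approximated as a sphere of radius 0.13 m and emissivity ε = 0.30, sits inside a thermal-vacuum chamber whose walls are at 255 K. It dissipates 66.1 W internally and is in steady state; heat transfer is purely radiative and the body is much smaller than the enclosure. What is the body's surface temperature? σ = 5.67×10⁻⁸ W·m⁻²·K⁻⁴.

T ≈ 387 K

For a small grey body in a large enclosure, net radiated power = εσA(T⁴ − T_w⁴).
Steady state: P = εσA(T⁴ − T_w⁴) with A = 4πr² = 0.2124 m².
T⁴ = P/(εσA) + T_w⁴ = 66.1/(0.30·5.67×10⁻⁸·0.2124) + (255)⁴
    = 1.830×10¹⁰ + 4.228×10⁹ = 2.253×10¹⁰ K⁴.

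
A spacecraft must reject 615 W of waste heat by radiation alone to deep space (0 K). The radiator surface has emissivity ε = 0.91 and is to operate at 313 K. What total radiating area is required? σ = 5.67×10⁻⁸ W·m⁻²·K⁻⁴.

P = εσA T⁴ ⇒ A = P/(εσT⁴).
T⁴ = 9.598×10⁹ K⁴.
A = 615/(0.91 × 5.67×10⁻⁸ × 9.598×10⁹).

A ≈ 1.24 m²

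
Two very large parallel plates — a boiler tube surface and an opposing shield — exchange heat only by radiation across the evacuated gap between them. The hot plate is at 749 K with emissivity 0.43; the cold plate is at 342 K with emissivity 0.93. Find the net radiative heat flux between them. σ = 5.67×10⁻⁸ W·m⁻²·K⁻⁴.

q ≈ 7110 W/m²

For two infinite grey parallel plates, q = σ(T₁⁴ − T₂⁴)/(1/ε₁ + 1/ε₂ − 1).
T₁⁴ − T₂⁴ = 3.147×10¹¹ − 1.368×10¹⁰ = 3.010×10¹¹ K⁴.
1/ε₁ + 1/ε₂ − 1 = 2.326 + 1.075 − 1 = 2.401.
q = 5.67×10⁻⁸ × 3.010×10¹¹ / 2.401.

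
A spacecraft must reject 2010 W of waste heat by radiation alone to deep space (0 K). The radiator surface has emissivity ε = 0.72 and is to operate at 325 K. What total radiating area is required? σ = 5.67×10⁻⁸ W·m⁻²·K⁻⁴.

A ≈ 4.41 m²

P = εσA T⁴ ⇒ A = P/(εσT⁴).
T⁴ = 1.116×10¹⁰ K⁴.
A = 2010/(0.72 × 5.67×10⁻⁸ × 1.116×10¹⁰).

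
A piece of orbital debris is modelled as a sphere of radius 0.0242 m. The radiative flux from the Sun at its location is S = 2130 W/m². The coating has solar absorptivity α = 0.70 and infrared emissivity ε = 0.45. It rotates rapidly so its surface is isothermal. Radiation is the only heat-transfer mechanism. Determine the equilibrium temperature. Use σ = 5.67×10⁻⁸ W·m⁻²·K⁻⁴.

T ≈ 348 K

At equilibrium, absorbed power = emitted power.
Absorbing cross-section = πr² = 0.001840 m²; emitting surface = 4πr² = 0.007359 m² (ratio 4).
αS·A_cross = εσ·A_surf·T⁴  ⇒  T⁴ = αS/(ε·4σ).
T⁴ = 0.700·2130/(0.45·4·5.67×10⁻⁸) = 1.461×10¹⁰ K⁴.
T = (1.461×10¹⁰)^(1/4).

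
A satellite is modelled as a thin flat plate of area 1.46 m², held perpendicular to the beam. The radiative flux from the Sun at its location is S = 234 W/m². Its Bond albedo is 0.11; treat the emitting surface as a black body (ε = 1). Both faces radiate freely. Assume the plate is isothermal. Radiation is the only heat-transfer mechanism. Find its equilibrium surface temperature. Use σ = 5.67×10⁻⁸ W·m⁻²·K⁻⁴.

At equilibrium, absorbed power = emitted power.
Absorbing cross-section = A = 1.460 m²; emitting surface = 2A = 2.920 m² (ratio 2).
(1−a)S·A_cross = εσ·A_surf·T⁴  ⇒  T⁴ = (1−a)S/(2σ).
T⁴ = 0.890·234/(2·5.67×10⁻⁸) = 1.837×10⁹ K⁴.
T = (1.837×10⁹)^(1/4).

T ≈ 207 K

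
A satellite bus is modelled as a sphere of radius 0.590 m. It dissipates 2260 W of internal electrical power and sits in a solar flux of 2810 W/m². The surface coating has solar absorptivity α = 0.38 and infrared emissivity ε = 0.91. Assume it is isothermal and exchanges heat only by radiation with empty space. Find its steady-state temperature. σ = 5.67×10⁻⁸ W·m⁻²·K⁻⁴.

At steady state, absorbed solar power + internal power = radiated power.
Absorbed: α·S·A_cross = 0.38·2810·1.094 = 1168 W (cross-section πr²).
Total input = 1168 + 2260 = 3428 W.
Radiated: εσ·A_surf·T⁴ with A_surf = 4πr² = 4.374 m².
T⁴ = 3428/(0.91·5.67×10⁻⁸·4.374) = 1.519×10¹⁰ K⁴.

T ≈ 351 K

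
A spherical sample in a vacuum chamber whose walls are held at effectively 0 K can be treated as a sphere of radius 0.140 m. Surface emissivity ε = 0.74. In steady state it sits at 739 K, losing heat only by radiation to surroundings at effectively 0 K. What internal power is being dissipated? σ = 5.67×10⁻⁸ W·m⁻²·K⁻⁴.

P ≈ 3080 W

Steady state: P = εσA T⁴.
A = 4πr² = 0.2463 m²; T⁴ = (739)⁴ = 2.982×10¹¹ K⁴.
P = 0.74 × 5.67×10⁻⁸ × 0.2463 × 2.982×10¹¹.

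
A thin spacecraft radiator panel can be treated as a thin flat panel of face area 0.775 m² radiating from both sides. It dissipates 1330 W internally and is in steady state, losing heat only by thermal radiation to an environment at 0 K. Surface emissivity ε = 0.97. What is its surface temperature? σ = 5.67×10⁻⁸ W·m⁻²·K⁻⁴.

Steady state: internal power = radiated power, P = εσA T⁴.
Radiating area A = 2·0.775 = 1.550 m².
T⁴ = P/(εσA) = 1330/(0.97·5.67×10⁻⁸·1.550) = 1.560×10¹⁰ K⁴.
T = (1.560×10¹⁰)^(1/4).

T ≈ 353 K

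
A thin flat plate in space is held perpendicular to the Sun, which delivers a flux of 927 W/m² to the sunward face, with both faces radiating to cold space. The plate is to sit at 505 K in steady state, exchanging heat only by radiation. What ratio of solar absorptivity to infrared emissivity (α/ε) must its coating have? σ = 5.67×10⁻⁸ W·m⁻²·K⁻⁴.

Balance: αS·A = εσ·2A·T⁴ ⇒ α/ε = 2σT⁴/S.
α/ε = 2·5.67×10⁻⁸·(505)⁴/927 = 2·5.67×10⁻⁸·6.504×10¹⁰/927.

α/ε ≈ 7.96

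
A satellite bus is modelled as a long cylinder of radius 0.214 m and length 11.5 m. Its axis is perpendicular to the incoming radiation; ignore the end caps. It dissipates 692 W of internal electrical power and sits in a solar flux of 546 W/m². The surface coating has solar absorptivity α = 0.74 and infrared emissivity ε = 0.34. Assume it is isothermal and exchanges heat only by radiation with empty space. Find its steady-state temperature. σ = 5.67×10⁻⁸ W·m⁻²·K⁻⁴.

T ≈ 308 K

At steady state, absorbed solar power + internal power = radiated power.
Absorbed: α·S·A_cross = 0.74·546·4.922 = 1989 W (cross-section 2rL).
Total input = 1989 + 692 = 2681 W.
Radiated: εσ·A_surf·T⁴ with A_surf = 2πrL = 15.46 m².
T⁴ = 2681/(0.34·5.67×10⁻⁸·15.46) = 8.993×10⁹ K⁴.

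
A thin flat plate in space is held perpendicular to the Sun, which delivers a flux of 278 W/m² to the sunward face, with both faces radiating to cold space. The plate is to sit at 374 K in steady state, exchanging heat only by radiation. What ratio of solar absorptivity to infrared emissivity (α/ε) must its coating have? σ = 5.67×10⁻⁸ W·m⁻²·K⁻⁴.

α/ε ≈ 7.98

Balance: αS·A = εσ·2A·T⁴ ⇒ α/ε = 2σT⁴/S.
α/ε = 2·5.67×10⁻⁸·(374)⁴/278 = 2·5.67×10⁻⁸·1.957×10¹⁰/278.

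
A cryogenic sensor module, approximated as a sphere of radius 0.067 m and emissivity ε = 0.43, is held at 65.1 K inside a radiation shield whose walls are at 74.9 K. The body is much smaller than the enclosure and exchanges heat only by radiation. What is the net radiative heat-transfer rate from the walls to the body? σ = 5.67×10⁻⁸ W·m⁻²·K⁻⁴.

For a small grey body in a large enclosure: P_net = εσA(T_body⁴ − T_wall⁴).
A = 4πr² = 0.05641 m²; T_body⁴ − T_wall⁴ = 1.796×10⁷ − 3.147×10⁷ = -1.351×10⁷ K⁴.
|P_net| = 0.43·5.67×10⁻⁸·0.05641·1.351×10⁷.

P_net ≈ 0.0186 W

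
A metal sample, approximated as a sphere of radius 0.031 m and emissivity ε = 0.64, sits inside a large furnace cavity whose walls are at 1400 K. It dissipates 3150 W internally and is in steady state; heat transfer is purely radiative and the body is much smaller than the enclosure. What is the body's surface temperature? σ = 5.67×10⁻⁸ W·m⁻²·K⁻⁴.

For a small grey body in a large enclosure, net radiated power = εσA(T⁴ − T_w⁴).
Steady state: P = εσA(T⁴ − T_w⁴) with A = 4πr² = 0.01208 m².
T⁴ = P/(εσA) + T_w⁴ = 3150/(0.64·5.67×10⁻⁸·0.01208) + (1400)⁴
    = 7.188×10¹² + 3.842×10¹² = 1.103×10¹³ K⁴.

T ≈ 1820 K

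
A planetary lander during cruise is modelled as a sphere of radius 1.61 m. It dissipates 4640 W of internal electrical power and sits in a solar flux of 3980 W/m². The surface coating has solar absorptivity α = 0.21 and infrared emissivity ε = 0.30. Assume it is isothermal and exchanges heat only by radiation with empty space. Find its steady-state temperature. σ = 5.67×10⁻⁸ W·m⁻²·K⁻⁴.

At steady state, absorbed solar power + internal power = radiated power.
Absorbed: α·S·A_cross = 0.21·3980·8.143 = 6806 W (cross-section πr²).
Total input = 6806 + 4640 = 11450 W.
Radiated: εσ·A_surf·T⁴ with A_surf = 4πr² = 32.57 m².
T⁴ = 11450/(0.30·5.67×10⁻⁸·32.57) = 2.066×10¹⁰ K⁴.

T ≈ 379 K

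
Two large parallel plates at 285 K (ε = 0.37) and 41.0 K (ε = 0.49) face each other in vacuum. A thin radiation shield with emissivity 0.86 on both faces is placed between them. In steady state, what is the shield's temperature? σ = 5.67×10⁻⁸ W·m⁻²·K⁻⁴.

T_s ≈ 231 K

In steady state the net flux on the hot side equals that on the cold side.
σ(T₁⁴−T_s⁴)/D₁ = σ(T_s⁴−T₂⁴)/D₂, with D₁ = 1/ε₁+1/ε_s−1 = 2.865, D₂ = 1/ε_s+1/ε₂−1 = 2.204.
Solve for T_s⁴: T_s⁴ = (D₂·T₁⁴ + D₁·T₂⁴)/(D₁+D₂) = 2.870×10⁹ K⁴.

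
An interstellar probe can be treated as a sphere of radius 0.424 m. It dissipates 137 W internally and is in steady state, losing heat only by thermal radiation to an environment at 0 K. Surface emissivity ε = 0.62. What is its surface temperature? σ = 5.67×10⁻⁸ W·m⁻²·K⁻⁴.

Steady state: internal power = radiated power, P = εσA T⁴.
Radiating area A = 4πr² = 2.259 m².
T⁴ = P/(εσA) = 137/(0.62·5.67×10⁻⁸·2.259) = 1.725×10⁹ K⁴.
T = (1.725×10⁹)^(1/4).

T ≈ 204 K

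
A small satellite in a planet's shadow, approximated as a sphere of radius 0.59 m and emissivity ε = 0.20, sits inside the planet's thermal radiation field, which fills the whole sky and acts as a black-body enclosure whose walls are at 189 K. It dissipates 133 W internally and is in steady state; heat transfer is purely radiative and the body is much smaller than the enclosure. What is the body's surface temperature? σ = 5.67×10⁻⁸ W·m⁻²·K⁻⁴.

T ≈ 251 K

For a small grey body in a large enclosure, net radiated power = εσA(T⁴ − T_w⁴).
Steady state: P = εσA(T⁴ − T_w⁴) with A = 4πr² = 4.374 m².
T⁴ = P/(εσA) + T_w⁴ = 133/(0.20·5.67×10⁻⁸·4.374) + (189)⁴
    = 2.681×10⁹ + 1.276×10⁹ = 3.957×10⁹ K⁴.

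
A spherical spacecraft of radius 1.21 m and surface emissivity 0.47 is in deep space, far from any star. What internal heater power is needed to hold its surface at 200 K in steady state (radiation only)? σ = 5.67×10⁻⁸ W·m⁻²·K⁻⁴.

P = εσ·4πr²·T⁴.
4πr² = 18.40 m²; T⁴ = 1.600×10⁹ K⁴.
P = 0.47·5.67×10⁻⁸·18.40·1.600×10⁹.

P ≈ 784 W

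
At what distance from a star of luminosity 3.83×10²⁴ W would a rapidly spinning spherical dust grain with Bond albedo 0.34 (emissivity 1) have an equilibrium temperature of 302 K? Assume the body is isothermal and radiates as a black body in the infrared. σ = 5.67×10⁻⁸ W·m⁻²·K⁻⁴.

d ≈ 1.03×10¹⁰ m

For an isothermal black-emitting sphere, (1−a)S·πr² = σ·4πr²·T⁴ ⇒ S = 4σT⁴/(1−a).
S = 4·5.67×10⁻⁸·(302)⁴/0.660 = 2858 W/m².
Flux falls as S = L/(4πd²), so d = √(L/(4πS)) = √(3.83×10²⁴/(4π·2858)).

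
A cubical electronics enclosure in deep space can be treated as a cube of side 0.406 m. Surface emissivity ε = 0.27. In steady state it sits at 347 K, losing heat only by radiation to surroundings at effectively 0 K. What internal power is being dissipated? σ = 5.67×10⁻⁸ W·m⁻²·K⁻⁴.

P ≈ 220 W

Steady state: P = εσA T⁴.
A = 6L² = 0.9890 m²; T⁴ = (347)⁴ = 1.450×10¹⁰ K⁴.
P = 0.27 × 5.67×10⁻⁸ × 0.9890 × 1.450×10¹⁰.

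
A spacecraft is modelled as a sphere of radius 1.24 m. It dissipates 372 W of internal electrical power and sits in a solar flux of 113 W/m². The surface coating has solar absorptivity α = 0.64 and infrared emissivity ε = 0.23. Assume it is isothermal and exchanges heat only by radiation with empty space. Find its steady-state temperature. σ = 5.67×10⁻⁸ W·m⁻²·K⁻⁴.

T ≈ 231 K

At steady state, absorbed solar power + internal power = radiated power.
Absorbed: α·S·A_cross = 0.64·113·4.831 = 349.3 W (cross-section πr²).
Total input = 349.3 + 372 = 721.3 W.
Radiated: εσ·A_surf·T⁴ with A_surf = 4πr² = 19.32 m².
T⁴ = 721.3/(0.23·5.67×10⁻⁸·19.32) = 2.863×10⁹ K⁴.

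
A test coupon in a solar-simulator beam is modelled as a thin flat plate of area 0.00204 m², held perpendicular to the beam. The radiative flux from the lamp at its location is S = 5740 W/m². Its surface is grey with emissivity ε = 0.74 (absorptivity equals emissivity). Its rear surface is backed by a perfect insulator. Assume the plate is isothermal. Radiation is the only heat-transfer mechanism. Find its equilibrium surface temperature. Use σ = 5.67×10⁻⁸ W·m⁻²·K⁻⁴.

T ≈ 564 K

At equilibrium, absorbed power = emitted power.
Absorbing cross-section = A = 0.002040 m²; emitting surface = A = 0.002040 m² (ratio 1).
εS·A_cross = εσ·A_surf·T⁴  ⇒  T⁴ = S/(1σ)   (ε cancels).
T⁴ = 5740/(1·5.67×10⁻⁸) = 1.012×10¹¹ K⁴.
T = (1.012×10¹¹)^(1/4).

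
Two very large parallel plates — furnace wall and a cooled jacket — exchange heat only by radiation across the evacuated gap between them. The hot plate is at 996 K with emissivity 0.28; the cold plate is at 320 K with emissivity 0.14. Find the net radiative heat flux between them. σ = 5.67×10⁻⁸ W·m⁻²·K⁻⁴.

q ≈ 5680 W/m²

For two infinite grey parallel plates, q = σ(T₁⁴ − T₂⁴)/(1/ε₁ + 1/ε₂ − 1).
T₁⁴ − T₂⁴ = 9.841×10¹¹ − 1.049×10¹⁰ = 9.736×10¹¹ K⁴.
1/ε₁ + 1/ε₂ − 1 = 3.571 + 7.143 − 1 = 9.714.
q = 5.67×10⁻⁸ × 9.736×10¹¹ / 9.714.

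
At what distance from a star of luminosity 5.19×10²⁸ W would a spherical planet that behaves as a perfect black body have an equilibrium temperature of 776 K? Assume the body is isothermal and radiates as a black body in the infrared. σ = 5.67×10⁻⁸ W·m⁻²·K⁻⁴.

For an isothermal black-emitting sphere, (1−a)S·πr² = σ·4πr²·T⁴ ⇒ S = 4σT⁴/(1−a).
S = 4·5.67×10⁻⁸·(776)⁴/1.00 = 82240 W/m².
Flux falls as S = L/(4πd²), so d = √(L/(4πS)) = √(5.19×10²⁸/(4π·82240)).

d ≈ 2.24×10¹¹ m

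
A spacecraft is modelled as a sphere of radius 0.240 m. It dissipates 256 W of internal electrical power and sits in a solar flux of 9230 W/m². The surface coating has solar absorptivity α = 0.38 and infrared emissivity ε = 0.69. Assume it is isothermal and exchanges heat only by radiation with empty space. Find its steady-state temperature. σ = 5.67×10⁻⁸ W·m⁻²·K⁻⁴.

T ≈ 421 K

At steady state, absorbed solar power + internal power = radiated power.
Absorbed: α·S·A_cross = 0.38·9230·0.1810 = 634.7 W (cross-section πr²).
Total input = 634.7 + 256 = 890.7 W.
Radiated: εσ·A_surf·T⁴ with A_surf = 4πr² = 0.7238 m².
T⁴ = 890.7/(0.69·5.67×10⁻⁸·0.7238) = 3.145×10¹⁰ K⁴.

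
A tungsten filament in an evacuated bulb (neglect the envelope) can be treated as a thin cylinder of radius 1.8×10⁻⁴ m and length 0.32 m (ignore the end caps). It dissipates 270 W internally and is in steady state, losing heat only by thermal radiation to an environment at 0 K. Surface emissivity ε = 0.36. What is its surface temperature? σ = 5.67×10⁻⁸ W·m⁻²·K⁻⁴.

T ≈ 2460 K

Steady state: internal power = radiated power, P = εσA T⁴.
Radiating area A = 2πrL = 3.619×10⁻⁴ m².
T⁴ = P/(εσA) = 270/(0.36·5.67×10⁻⁸·3.619×10⁻⁴) = 3.655×10¹³ K⁴.
T = (3.655×10¹³)^(1/4).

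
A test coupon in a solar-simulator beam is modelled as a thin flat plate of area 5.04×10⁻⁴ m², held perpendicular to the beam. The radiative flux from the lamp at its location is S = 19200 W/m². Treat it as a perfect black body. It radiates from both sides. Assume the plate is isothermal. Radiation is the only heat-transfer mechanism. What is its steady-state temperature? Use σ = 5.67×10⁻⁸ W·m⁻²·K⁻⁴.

T ≈ 641 K

At equilibrium, absorbed power = emitted power.
Absorbing cross-section = A = 5.040×10⁻⁴ m²; emitting surface = 2A = 0.001008 m² (ratio 2).
S·A_cross = εσ·A_surf·T⁴  ⇒  T⁴ = S/(2σ).
T⁴ = 1.00·19200/(2·5.67×10⁻⁸) = 1.693×10¹¹ K⁴.
T = (1.693×10¹¹)^(1/4).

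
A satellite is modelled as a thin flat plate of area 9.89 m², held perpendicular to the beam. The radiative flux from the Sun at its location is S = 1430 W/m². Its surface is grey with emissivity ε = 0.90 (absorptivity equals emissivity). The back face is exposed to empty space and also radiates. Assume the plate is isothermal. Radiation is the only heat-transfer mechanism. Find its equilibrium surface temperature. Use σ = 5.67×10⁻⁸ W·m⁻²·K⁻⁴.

T ≈ 335 K

At equilibrium, absorbed power = emitted power.
Absorbing cross-section = A = 9.890 m²; emitting surface = 2A = 19.78 m² (ratio 2).
εS·A_cross = εσ·A_surf·T⁴  ⇒  T⁴ = S/(2σ)   (ε cancels).
T⁴ = 1430/(2·5.67×10⁻⁸) = 1.261×10¹⁰ K⁴.
T = (1.261×10¹⁰)^(1/4).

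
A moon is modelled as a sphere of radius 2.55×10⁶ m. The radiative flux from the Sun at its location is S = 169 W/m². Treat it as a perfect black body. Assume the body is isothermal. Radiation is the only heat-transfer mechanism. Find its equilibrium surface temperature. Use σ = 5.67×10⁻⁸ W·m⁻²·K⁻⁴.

T ≈ 165 K

At equilibrium, absorbed power = emitted power.
Absorbing cross-section = πr² = 2.043×10¹³ m²; emitting surface = 4πr² = 8.171×10¹³ m² (ratio 4).
S·A_cross = εσ·A_surf·T⁴  ⇒  T⁴ = S/(4σ).
T⁴ = 1.00·169/(4·5.67×10⁻⁸) = 7.451×10⁸ K⁴.
T = (7.451×10⁸)^(1/4).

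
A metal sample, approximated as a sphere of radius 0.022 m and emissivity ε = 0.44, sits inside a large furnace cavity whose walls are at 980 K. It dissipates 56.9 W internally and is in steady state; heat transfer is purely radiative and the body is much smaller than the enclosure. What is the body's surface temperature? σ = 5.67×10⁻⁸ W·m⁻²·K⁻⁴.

T ≈ 1070 K

For a small grey body in a large enclosure, net radiated power = εσA(T⁴ − T_w⁴).
Steady state: P = εσA(T⁴ − T_w⁴) with A = 4πr² = 0.006082 m².
T⁴ = P/(εσA) + T_w⁴ = 56.9/(0.44·5.67×10⁻⁸·0.006082) + (980)⁴
    = 3.750×10¹¹ + 9.224×10¹¹ = 1.297×10¹² K⁴.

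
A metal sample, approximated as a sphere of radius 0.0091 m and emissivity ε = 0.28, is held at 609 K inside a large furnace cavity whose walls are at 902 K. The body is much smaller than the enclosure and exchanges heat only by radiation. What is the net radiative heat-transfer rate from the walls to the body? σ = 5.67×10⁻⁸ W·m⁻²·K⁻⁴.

P_net ≈ 8.66 W

For a small grey body in a large enclosure: P_net = εσA(T_body⁴ − T_wall⁴).
A = 4πr² = 0.001041 m²; T_body⁴ − T_wall⁴ = 1.376×10¹¹ − 6.620×10¹¹ = -5.244×10¹¹ K⁴.
|P_net| = 0.28·5.67×10⁻⁸·0.001041·5.244×10¹¹.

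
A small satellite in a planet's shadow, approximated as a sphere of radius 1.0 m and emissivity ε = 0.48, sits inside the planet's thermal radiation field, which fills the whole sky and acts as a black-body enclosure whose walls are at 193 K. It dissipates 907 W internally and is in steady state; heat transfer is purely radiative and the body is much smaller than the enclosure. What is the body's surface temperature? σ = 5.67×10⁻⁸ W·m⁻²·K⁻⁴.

T ≈ 252 K

For a small grey body in a large enclosure, net radiated power = εσA(T⁴ − T_w⁴).
Steady state: P = εσA(T⁴ − T_w⁴) with A = 4πr² = 12.57 m².
T⁴ = P/(εσA) + T_w⁴ = 907/(0.48·5.67×10⁻⁸·12.57) + (193)⁴
    = 2.652×10⁹ + 1.387×10⁹ = 4.039×10⁹ K⁴.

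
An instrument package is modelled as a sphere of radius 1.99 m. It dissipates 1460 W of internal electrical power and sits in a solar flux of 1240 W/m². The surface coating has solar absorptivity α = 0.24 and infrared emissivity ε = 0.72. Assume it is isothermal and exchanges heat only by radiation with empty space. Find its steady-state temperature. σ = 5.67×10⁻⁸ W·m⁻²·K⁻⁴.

At steady state, absorbed solar power + internal power = radiated power.
Absorbed: α·S·A_cross = 0.24·1240·12.44 = 3702 W (cross-section πr²).
Total input = 3702 + 1460 = 5162 W.
Radiated: εσ·A_surf·T⁴ with A_surf = 4πr² = 49.76 m².
T⁴ = 5162/(0.72·5.67×10⁻⁸·49.76) = 2.541×10⁹ K⁴.

T ≈ 225 K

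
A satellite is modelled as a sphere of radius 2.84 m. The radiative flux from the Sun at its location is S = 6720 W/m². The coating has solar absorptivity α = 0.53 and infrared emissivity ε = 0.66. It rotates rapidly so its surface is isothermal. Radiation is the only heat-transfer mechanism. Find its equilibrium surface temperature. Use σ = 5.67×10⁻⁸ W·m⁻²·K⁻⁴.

At equilibrium, absorbed power = emitted power.
Absorbing cross-section = πr² = 25.34 m²; emitting surface = 4πr² = 101.4 m² (ratio 4).
αS·A_cross = εσ·A_surf·T⁴  ⇒  T⁴ = αS/(ε·4σ).
T⁴ = 0.530·6720/(0.66·4·5.67×10⁻⁸) = 2.379×10¹⁰ K⁴.
T = (2.379×10¹⁰)^(1/4).

T ≈ 393 K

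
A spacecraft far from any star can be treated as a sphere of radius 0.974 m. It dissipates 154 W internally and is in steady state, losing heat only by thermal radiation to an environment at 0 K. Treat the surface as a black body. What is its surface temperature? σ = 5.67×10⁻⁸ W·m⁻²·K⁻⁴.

Steady state: internal power = radiated power, P = εσA T⁴.
Radiating area A = 4πr² = 11.92 m².
T⁴ = P/(εσA) = 154/(1.0·5.67×10⁻⁸·11.92) = 2.278×10⁸ K⁴.
T = (2.278×10⁸)^(1/4).

T ≈ 123 K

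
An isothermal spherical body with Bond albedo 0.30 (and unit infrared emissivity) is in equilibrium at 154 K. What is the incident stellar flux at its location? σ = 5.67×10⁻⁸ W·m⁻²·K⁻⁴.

S ≈ 182 W/m²

(1−a)S·πr² = σ·4πr²·T⁴ ⇒ S = 4σT⁴/(1−a).
S = 4·5.67×10⁻⁸·5.624×10⁸/0.700.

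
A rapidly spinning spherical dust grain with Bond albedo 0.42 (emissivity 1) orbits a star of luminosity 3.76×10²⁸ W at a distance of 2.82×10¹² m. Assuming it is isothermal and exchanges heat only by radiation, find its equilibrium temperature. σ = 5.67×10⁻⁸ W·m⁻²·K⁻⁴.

T ≈ 176 K

First find the stellar flux at distance d: S = L/(4πd²) = 3.76×10²⁸/(4π·(2.82×10¹²)²) = 376.3 W/m².
For an isothermal sphere, absorbed (1−a)S·πr² = emitted σ·4πr²·T⁴, so T⁴ = (1−a)S/(4σ).
T⁴ = 0.580·376.3/(4·5.67×10⁻⁸) = 9.622×10⁸ K⁴.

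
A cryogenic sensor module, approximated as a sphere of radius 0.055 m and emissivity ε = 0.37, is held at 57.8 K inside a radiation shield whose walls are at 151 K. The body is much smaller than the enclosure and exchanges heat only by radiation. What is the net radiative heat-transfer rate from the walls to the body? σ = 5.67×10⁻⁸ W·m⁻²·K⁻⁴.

P_net ≈ 0.406 W

For a small grey body in a large enclosure: P_net = εσA(T_body⁴ − T_wall⁴).
A = 4πr² = 0.03801 m²; T_body⁴ − T_wall⁴ = 1.116×10⁷ − 5.199×10⁸ = -5.087×10⁸ K⁴.
|P_net| = 0.37·5.67×10⁻⁸·0.03801·5.087×10⁸.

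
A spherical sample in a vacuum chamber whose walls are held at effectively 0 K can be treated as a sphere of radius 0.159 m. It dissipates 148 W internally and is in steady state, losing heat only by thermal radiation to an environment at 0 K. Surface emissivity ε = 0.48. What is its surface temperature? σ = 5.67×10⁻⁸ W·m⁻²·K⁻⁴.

Steady state: internal power = radiated power, P = εσA T⁴.
Radiating area A = 4πr² = 0.3177 m².
T⁴ = P/(εσA) = 148/(0.48·5.67×10⁻⁸·0.3177) = 1.712×10¹⁰ K⁴.
T = (1.712×10¹⁰)^(1/4).

T ≈ 362 K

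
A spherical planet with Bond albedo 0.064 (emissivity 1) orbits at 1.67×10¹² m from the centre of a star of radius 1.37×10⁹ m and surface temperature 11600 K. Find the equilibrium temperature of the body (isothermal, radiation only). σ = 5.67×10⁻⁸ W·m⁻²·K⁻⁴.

The star's surface emits σT_*⁴; at distance d the flux is S = σT_*⁴(R_*/d)².
S = 5.67×10⁻⁸·(11600)⁴·(1.37×10⁹/1.67×10¹²)² = 690.9 W/m².
For an isothermal sphere T⁴ = (1−a)S/(4σ) = 2.851×10⁹ K⁴.

T ≈ 231 K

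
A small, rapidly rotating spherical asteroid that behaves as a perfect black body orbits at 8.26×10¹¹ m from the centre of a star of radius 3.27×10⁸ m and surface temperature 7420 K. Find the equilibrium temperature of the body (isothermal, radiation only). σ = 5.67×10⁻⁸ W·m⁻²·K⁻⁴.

T ≈ 104 K

The star's surface emits σT_*⁴; at distance d the flux is S = σT_*⁴(R_*/d)².
S = 5.67×10⁻⁸·(7420)⁴·(3.27×10⁸/8.26×10¹¹)² = 26.94 W/m².
For an isothermal sphere T⁴ = (1−a)S/(4σ) = 1.188×10⁸ K⁴.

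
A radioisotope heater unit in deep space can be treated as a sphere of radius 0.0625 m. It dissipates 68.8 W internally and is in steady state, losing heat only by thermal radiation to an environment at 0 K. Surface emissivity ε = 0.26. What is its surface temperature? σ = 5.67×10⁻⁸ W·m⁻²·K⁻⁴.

T ≈ 555 K

Steady state: internal power = radiated power, P = εσA T⁴.
Radiating area A = 4πr² = 0.04909 m².
T⁴ = P/(εσA) = 68.8/(0.26·5.67×10⁻⁸·0.04909) = 9.507×10¹⁰ K⁴.
T = (9.507×10¹⁰)^(1/4).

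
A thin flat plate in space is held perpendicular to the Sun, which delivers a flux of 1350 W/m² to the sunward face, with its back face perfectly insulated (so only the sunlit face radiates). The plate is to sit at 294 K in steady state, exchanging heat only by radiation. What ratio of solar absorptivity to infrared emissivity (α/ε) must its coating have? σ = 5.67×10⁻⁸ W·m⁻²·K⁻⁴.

α/ε ≈ 0.314

Balance: αS·A = εσ·1A·T⁴ ⇒ α/ε = σT⁴/S.
α/ε = 5.67×10⁻⁸·(294)⁴/1350 = 5.67×10⁻⁸·7.471×10⁹/1350.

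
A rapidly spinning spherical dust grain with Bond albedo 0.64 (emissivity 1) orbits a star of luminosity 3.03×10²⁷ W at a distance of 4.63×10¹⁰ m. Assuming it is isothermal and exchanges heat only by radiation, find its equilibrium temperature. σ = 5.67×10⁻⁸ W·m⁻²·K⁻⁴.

T ≈ 650 K

First find the stellar flux at distance d: S = L/(4πd²) = 3.03×10²⁷/(4π·(4.63×10¹⁰)²) = 1.125×10⁵ W/m².
For an isothermal sphere, absorbed (1−a)S·πr² = emitted σ·4πr²·T⁴, so T⁴ = (1−a)S/(4σ).
T⁴ = 0.360·1.125×10⁵/(4·5.67×10⁻⁸) = 1.785×10¹¹ K⁴.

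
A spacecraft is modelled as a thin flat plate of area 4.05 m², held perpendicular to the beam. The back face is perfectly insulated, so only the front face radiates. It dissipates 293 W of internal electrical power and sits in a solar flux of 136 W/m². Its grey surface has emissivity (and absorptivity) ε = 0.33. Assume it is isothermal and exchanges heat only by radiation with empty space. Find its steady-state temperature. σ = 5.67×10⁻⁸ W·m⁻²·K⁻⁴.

T ≈ 281 K

At steady state, absorbed solar power + internal power = radiated power.
Absorbed: α·S·A_cross = 0.33·136·4.050 = 181.8 W (cross-section A).
Total input = 181.8 + 293 = 474.8 W.
Radiated: εσ·A_surf·T⁴ with A_surf = A = 4.050 m².
T⁴ = 474.8/(0.33·5.67×10⁻⁸·4.050) = 6.265×10⁹ K⁴.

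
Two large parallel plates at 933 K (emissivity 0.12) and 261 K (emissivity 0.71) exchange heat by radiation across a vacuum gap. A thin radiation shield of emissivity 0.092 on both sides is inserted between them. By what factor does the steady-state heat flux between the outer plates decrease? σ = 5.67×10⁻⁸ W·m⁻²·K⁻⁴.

factor ≈ 3.37

Without shield: q₀ = σΔ(T⁴)/(1/ε₁+1/ε₂−1) with denominator 8.742.
With shield the two gaps are in series; the resistances add: (1/ε₁+1/ε_s−1)+(1/ε_s+1/ε₂−1) = 18.20+11.28 = 29.48.
Heat-flux ratio q₀/q = 29.48/8.742.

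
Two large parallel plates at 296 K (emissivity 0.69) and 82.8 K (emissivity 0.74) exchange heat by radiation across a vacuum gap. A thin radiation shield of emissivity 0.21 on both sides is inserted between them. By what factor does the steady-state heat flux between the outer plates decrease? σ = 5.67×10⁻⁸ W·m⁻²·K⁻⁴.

factor ≈ 5.73

Without shield: q₀ = σΔ(T⁴)/(1/ε₁+1/ε₂−1) with denominator 1.801.
With shield the two gaps are in series; the resistances add: (1/ε₁+1/ε_s−1)+(1/ε_s+1/ε₂−1) = 5.211+5.113 = 10.32.
Heat-flux ratio q₀/q = 10.32/1.801.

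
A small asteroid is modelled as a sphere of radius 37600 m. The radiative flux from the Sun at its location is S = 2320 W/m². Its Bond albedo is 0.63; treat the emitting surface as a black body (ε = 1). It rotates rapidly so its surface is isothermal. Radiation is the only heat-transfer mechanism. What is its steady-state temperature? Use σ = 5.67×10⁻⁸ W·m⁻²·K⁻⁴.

T ≈ 248 K

At equilibrium, absorbed power = emitted power.
Absorbing cross-section = πr² = 4.441×10⁹ m²; emitting surface = 4πr² = 1.777×10¹⁰ m² (ratio 4).
(1−a)S·A_cross = εσ·A_surf·T⁴  ⇒  T⁴ = (1−a)S/(4σ).
T⁴ = 0.370·2320/(4·5.67×10⁻⁸) = 3.785×10⁹ K⁴.
T = (3.785×10⁹)^(1/4).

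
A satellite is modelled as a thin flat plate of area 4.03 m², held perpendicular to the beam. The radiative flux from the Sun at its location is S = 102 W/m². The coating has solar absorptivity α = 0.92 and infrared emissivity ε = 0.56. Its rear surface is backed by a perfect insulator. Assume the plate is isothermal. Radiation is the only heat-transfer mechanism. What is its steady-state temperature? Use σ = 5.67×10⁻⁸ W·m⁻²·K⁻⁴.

At equilibrium, absorbed power = emitted power.
Absorbing cross-section = A = 4.030 m²; emitting surface = A = 4.030 m² (ratio 1).
αS·A_cross = εσ·A_surf·T⁴  ⇒  T⁴ = αS/(ε·1σ).
T⁴ = 0.920·102/(0.56·1·5.67×10⁻⁸) = 2.955×10⁹ K⁴.
T = (2.955×10⁹)^(1/4).

T ≈ 233 K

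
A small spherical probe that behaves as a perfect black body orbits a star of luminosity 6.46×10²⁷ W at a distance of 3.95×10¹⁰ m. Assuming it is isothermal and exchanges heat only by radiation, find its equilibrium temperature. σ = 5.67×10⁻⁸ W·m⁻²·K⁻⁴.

T ≈ 1100 K

First find the stellar flux at distance d: S = L/(4πd²) = 6.46×10²⁷/(4π·(3.95×10¹⁰)²) = 3.295×10⁵ W/m².
For an isothermal sphere, absorbed (1−a)S·πr² = emitted σ·4πr²·T⁴, so T⁴ = (1−a)S/(4σ).
T⁴ = 1.00·3.295×10⁵/(4·5.67×10⁻⁸) = 1.453×10¹² K⁴.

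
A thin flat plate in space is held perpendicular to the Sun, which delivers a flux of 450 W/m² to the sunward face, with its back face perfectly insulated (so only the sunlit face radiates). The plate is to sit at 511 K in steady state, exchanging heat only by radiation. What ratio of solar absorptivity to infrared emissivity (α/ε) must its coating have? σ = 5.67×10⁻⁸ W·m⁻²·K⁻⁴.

α/ε ≈ 8.59

Balance: αS·A = εσ·1A·T⁴ ⇒ α/ε = σT⁴/S.
α/ε = 5.67×10⁻⁸·(511)⁴/450 = 5.67×10⁻⁸·6.818×10¹⁰/450.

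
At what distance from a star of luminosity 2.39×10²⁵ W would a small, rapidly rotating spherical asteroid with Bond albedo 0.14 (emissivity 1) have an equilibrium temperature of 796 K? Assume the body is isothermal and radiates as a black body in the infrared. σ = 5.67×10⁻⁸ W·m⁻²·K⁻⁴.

For an isothermal black-emitting sphere, (1−a)S·πr² = σ·4πr²·T⁴ ⇒ S = 4σT⁴/(1−a).
S = 4·5.67×10⁻⁸·(796)⁴/0.860 = 1.059×10⁵ W/m².
Flux falls as S = L/(4πd²), so d = √(L/(4πS)) = √(2.39×10²⁵/(4π·1.059×10⁵)).

d ≈ 4.24×10⁹ m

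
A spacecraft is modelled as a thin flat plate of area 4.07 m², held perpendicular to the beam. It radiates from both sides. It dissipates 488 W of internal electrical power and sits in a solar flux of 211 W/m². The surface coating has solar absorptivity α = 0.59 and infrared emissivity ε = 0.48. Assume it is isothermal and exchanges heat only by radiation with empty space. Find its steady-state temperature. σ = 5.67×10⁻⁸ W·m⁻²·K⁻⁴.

T ≈ 259 K

At steady state, absorbed solar power + internal power = radiated power.
Absorbed: α·S·A_cross = 0.59·211·4.070 = 506.7 W (cross-section A).
Total input = 506.7 + 488 = 994.7 W.
Radiated: εσ·A_surf·T⁴ with A_surf = 2A = 8.140 m².
T⁴ = 994.7/(0.48·5.67×10⁻⁸·8.140) = 4.490×10⁹ K⁴.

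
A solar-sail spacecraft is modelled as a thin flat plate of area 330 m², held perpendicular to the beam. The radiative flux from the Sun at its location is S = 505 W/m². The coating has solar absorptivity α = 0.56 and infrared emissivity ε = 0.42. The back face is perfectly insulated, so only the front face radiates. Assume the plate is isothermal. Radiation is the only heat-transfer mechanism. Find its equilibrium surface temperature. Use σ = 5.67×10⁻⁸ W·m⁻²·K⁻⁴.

At equilibrium, absorbed power = emitted power.
Absorbing cross-section = A = 330.0 m²; emitting surface = A = 330.0 m² (ratio 1).
αS·A_cross = εσ·A_surf·T⁴  ⇒  T⁴ = αS/(ε·1σ).
T⁴ = 0.560·505/(0.42·1·5.67×10⁻⁸) = 1.188×10¹⁰ K⁴.
T = (1.188×10¹⁰)^(1/4).

T ≈ 330 K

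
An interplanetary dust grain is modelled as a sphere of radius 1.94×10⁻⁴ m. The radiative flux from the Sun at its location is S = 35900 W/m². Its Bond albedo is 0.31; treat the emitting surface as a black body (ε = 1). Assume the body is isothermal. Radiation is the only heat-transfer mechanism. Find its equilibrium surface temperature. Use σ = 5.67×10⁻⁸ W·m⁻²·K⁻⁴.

T ≈ 575 K

At equilibrium, absorbed power = emitted power.
Absorbing cross-section = πr² = 1.182×10⁻⁷ m²; emitting surface = 4πr² = 4.729×10⁻⁷ m² (ratio 4).
(1−a)S·A_cross = εσ·A_surf·T⁴  ⇒  T⁴ = (1−a)S/(4σ).
T⁴ = 0.690·35900/(4·5.67×10⁻⁸) = 1.092×10¹¹ K⁴.
T = (1.092×10¹¹)^(1/4).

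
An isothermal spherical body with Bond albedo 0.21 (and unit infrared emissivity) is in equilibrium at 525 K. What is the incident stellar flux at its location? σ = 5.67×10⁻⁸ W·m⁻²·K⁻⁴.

S ≈ 21800 W/m²

(1−a)S·πr² = σ·4πr²·T⁴ ⇒ S = 4σT⁴/(1−a).
S = 4·5.67×10⁻⁸·7.597×10¹⁰/0.790.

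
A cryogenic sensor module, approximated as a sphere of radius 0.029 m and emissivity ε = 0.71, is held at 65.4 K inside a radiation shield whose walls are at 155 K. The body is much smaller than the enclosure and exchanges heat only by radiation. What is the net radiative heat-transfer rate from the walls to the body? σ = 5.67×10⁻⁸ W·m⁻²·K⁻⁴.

P_net ≈ 0.238 W

For a small grey body in a large enclosure: P_net = εσA(T_body⁴ − T_wall⁴).
A = 4πr² = 0.01057 m²; T_body⁴ − T_wall⁴ = 1.829×10⁷ − 5.772×10⁸ = -5.589×10⁸ K⁴.
|P_net| = 0.71·5.67×10⁻⁸·0.01057·5.589×10⁸.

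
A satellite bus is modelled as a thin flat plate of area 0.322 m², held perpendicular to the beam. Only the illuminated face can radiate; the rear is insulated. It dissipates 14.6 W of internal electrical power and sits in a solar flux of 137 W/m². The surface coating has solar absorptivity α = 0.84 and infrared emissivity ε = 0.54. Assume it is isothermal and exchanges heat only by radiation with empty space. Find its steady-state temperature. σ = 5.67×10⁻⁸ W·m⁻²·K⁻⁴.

T ≈ 269 K

At steady state, absorbed solar power + internal power = radiated power.
Absorbed: α·S·A_cross = 0.84·137·0.3220 = 37.06 W (cross-section A).
Total input = 37.06 + 14.6 = 51.66 W.
Radiated: εσ·A_surf·T⁴ with A_surf = A = 0.3220 m².
T⁴ = 51.66/(0.54·5.67×10⁻⁸·0.3220) = 5.239×10⁹ K⁴.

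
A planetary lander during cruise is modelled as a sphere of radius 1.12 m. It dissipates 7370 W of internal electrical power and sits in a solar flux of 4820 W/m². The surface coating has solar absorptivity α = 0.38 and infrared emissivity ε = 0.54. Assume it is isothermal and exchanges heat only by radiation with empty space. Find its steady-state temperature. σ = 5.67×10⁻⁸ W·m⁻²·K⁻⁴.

At steady state, absorbed solar power + internal power = radiated power.
Absorbed: α·S·A_cross = 0.38·4820·3.941 = 7218 W (cross-section πr²).
Total input = 7218 + 7370 = 14590 W.
Radiated: εσ·A_surf·T⁴ with A_surf = 4πr² = 15.76 m².
T⁴ = 14590/(0.54·5.67×10⁻⁸·15.76) = 3.023×10¹⁰ K⁴.

T ≈ 417 K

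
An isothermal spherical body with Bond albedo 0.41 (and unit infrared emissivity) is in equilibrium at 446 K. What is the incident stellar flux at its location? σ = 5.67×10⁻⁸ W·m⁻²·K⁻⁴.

(1−a)S·πr² = σ·4πr²·T⁴ ⇒ S = 4σT⁴/(1−a).
S = 4·5.67×10⁻⁸·3.957×10¹⁰/0.590.

S ≈ 15200 W/m²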